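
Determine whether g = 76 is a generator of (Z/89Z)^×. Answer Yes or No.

φ(89) = 89 − 1 = 88 = 2^3 · 11.
An element g generates (Z/89Z)^× iff g^(88/q) ≢ 1 (mod 89) for each prime q ∈ {2, 11}.
76^44 ≡ 88 (mod 89)  [q = 2: ≢ 1 ✓]
76^8 ≡ 64 (mod 89)  [q = 11: ≢ 1 ✓]
None equal 1, so ord_89(76) = 88: 76 is a primitive root.

Yes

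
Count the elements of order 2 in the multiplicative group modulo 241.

1

φ(241) = 241 − 1 = 240 = 2^4 · 3 · 5.
(Z/241Z)^× is cyclic (|G| = 240); a cyclic group of order m has exactly φ(d) elements of each order d | m, and none otherwise.
2 | 240, and φ(2) = 2 − 1 = 1.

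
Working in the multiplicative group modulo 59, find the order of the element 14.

58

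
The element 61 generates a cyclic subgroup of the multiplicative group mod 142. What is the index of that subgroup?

1

The order of 61 must divide φ(142) = φ(2)·φ(71) = 1·70 = 70 = 2 · 5 · 7.
Divisors of 70: 1, 2, 5, 7, 10, 14, 35, 70.
Test each divisor d:
61^1 ≡ 61 (mod 142)
61^2 ≡ 29 (mod 142)
61^5 ≡ 39 (mod 142)
61^7 ≡ 137 (mod 142)
61^10 ≡ 101 (mod 142)
61^14 ≡ 25 (mod 142)
61^35 ≡ 141 (mod 142)
61^70 ≡ 1 (mod 142) ✓
So ord_142(61) = 70, hence |⟨61⟩| = 70.
[(Z/142Z)^× : ⟨61⟩] = 70/70 = 1.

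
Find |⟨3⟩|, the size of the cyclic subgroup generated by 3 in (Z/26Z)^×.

3

ord(3) | φ(26) = φ(2)·φ(13) = 1·12 = 12 = 2^2 · 3.
Divisors of 12: 1, 2, 3, 4, 6, 12.
Compute 3^d (mod 26) for the divisors d until we hit 1:
3^1 ≡ 3
3^2 ≡ 9
3^3 ≡ 1
So ord_26(3) = 3.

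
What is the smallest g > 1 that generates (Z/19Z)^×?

φ(19) = 19 − 1 = 18 = 2 · 3^2.
Test candidates g = 2, 3, … against the prime factors q ∈ {2, 3} of φ(19): g is a generator iff g^(18/q) ≢ 1 for every such q.
g = 2: 2^9 ≡ 18; 2^6 ≡ 7 — none is 1, so 2 is a primitive root.
The smallest primitive root modulo 19 is 2.

2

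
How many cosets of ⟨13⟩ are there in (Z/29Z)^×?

ord(13) | φ(29) = 29 − 1 = 28 = 2^2 · 7.
Divisors of 28: 1, 2, 4, 7, 14, 28.
Evaluate successive powers at the divisors of 28:
13^1 ≡ 13 (mod 29)
13^2 ≡ 24 (mod 29)
13^4 ≡ 25 (mod 29)
13^7 ≡ 28 (mod 29)
13^14 ≡ 1 (mod 29) ✓
The order of 13 is 14, so the subgroup it generates has 14 elements.
Index = |(Z/29Z)^×| / |⟨13⟩| = 28 / 14 = 2.

2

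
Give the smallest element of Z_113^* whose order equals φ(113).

φ(113) = 113 − 1 = 112 = 2^4 · 7.
g is a primitive root iff g^(112/q) ≢ 1 (mod 113) for each prime q ∈ {2, 7}.
g = 2: 2^56 ≡ 1 — hits 1, so not a primitive root.
g = 3: 3^56 ≡ 112; 3^16 ≡ 49 — none is 1, so 3 is a primitive root.
Hence the least primitive root of 113 is 3.

3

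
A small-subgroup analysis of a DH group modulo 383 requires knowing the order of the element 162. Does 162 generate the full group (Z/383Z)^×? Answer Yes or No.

No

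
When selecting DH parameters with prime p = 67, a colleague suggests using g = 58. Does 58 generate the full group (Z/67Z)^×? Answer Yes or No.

φ(67) = 67 − 1 = 66 = 2 · 3 · 11.
An element g generates (Z/67Z)^× iff g^(66/q) ≢ 1 (mod 67) for each prime q ∈ {2, 3, 11}.
58^33 ≡ 66 (mod 67)  [q = 2: ≢ 1 ✓]
58^22 ≡ 1 (mod 67)  [q = 3: ≡ 1 ✗]
58^6 ≡ 64 (mod 67)  [q = 11: ≢ 1 ✓]
58^22 ≡ 1 shows ord(58) | 22, strictly less than φ(67); not a primitive root.

No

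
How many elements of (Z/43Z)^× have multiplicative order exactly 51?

φ(43) = 43 − 1 = 42 = 2 · 3 · 7.
Since (Z/43Z)^× is cyclic of order 42, the number of elements of order d is φ(d) when d | 42 and 0 otherwise.
51 does not divide 42, so no element of (Z/43Z)^× has order 51.

0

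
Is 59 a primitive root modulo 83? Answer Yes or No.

No

φ(83) = 83 − 1 = 82 = 2 · 41.
Test 59^(82/q) mod 83 for each prime factor q of 82:
59^41 ≡ 1 (mod 83)  [q = 2: ≡ 1 ✗]
59^2 ≡ 78 (mod 83)  [q = 41: ≢ 1 ✓]
59^41 ≡ 1 shows ord(59) | 41, strictly less than φ(83); not a primitive root.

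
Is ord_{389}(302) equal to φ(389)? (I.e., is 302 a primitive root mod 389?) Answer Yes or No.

No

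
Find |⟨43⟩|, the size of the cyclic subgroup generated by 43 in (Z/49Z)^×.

7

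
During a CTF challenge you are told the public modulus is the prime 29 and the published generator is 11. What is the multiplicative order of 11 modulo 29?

28

ord(11) | φ(29) = 29 − 1 = 28 = 2^2 · 7.
Divisors of 28: 1, 2, 4, 7, 14, 28.
Test each divisor d:
11^1 ≡ 11 (mod 29)
11^2 ≡ 5 (mod 29)
11^4 ≡ 25 (mod 29)
11^7 ≡ 12 (mod 29)
11^14 ≡ 28 (mod 29)
11^28 ≡ 1 (mod 29) ✓
So ord_29(11) = 28.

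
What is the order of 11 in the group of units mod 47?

46

By Lagrange's theorem, ord_47(11) divides φ(47) = 47 − 1 = 46 = 2 · 23.
Divisors of 46: 1, 2, 23, 46.
Compute 11^d (mod 47) for the divisors d until we hit 1:
11^1 ≡ 11 (mod 47)
11^2 ≡ 27 (mod 47)
11^23 ≡ 46 (mod 47)
11^46 ≡ 1 (mod 47) ✓
Therefore the multiplicative order of 11 modulo 47 is 46.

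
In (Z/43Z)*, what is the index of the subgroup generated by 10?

By Lagrange's theorem, ord_43(10) divides φ(43) = 43 − 1 = 42 = 2 · 3 · 7.
Divisors of 42: 1, 2, 3, 6, 7, 14, 21, 42.
Evaluate successive powers at the divisors of 42:
10^1 ≡ 10 (mod 43)
10^2 ≡ 14 (mod 43)
10^3 ≡ 11 (mod 43)
10^6 ≡ 35 (mod 43)
10^7 ≡ 6 (mod 43)
10^14 ≡ 36 (mod 43)
10^21 ≡ 1 (mod 43) ✓
So ord_43(10) = 21, hence |⟨10⟩| = 21.
[(Z/43Z)^× : ⟨10⟩] = 42/21 = 2.

2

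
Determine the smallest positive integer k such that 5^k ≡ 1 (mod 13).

By Lagrange's theorem, ord_13(5) divides φ(13) = 13 − 1 = 12 = 2^2 · 3.
Divisors of 12: 1, 2, 3, 4, 6, 12.
Evaluate successive powers at the divisors of 12:
5^1 ≡ 5
5^2 ≡ 12
5^3 ≡ 8
5^4 ≡ 1
Hence ord(5) = 4.

4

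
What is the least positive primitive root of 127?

3

φ(127) = 127 − 1 = 126 = 2 · 3^2 · 7.
Test candidates g = 2, 3, … against the prime factors q ∈ {2, 3, 7} of φ(127): g is a generator iff g^(126/q) ≢ 1 for every such q.
g = 2: 2^63 ≡ 1 — hits 1, so not a primitive root.
g = 3: 3^63 ≡ 126; 3^42 ≡ 107; 3^18 ≡ 4 — none is 1, so 3 is a primitive root.
Hence the least primitive root of 127 is 3.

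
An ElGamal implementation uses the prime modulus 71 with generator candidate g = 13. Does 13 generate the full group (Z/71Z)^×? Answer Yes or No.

φ(71) = 71 − 1 = 70 = 2 · 5 · 7.
It suffices to check that the order of 13 is not a proper divisor of 70: compute 13^(70/q) for q ∈ {2, 5, 7}.
13^35 ≡ 70 (mod 71)  [q = 2: ≢ 1 ✓]
13^14 ≡ 25 (mod 71)  [q = 5: ≢ 1 ✓]
13^10 ≡ 20 (mod 71)  [q = 7: ≢ 1 ✓]
All checks pass, so 13 has order 70 and is a primitive root modulo 71.

Yes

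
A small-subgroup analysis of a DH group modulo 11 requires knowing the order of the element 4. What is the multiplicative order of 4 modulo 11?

The order of 4 must divide φ(11) = 11 − 1 = 10 = 2 · 5.
Divisors of 10: 1, 2, 5, 10.
Check 4^d mod 11 for each divisor in increasing order:
4^1 ≡ 4
4^2 ≡ 5
4^5 ≡ 1
Therefore the multiplicative order of 4 modulo 11 is 5.

5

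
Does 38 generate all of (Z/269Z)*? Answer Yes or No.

φ(269) = 269 − 1 = 268 = 2^2 · 67.
It suffices to check that the order of 38 is not a proper divisor of 268: compute 38^(268/q) for q ∈ {2, 67}.
38^134 ≡ 1 (mod 269)  [q = 2: ≡ 1 ✗]
38^4 ≡ 117 (mod 269)  [q = 67: ≢ 1 ✓]
Since 38^134 ≡ 1, the order of 38 divides 134 < 268, so 38 is not a primitive root.

No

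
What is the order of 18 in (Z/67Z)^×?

66

The order of 18 must divide φ(67) = 67 − 1 = 66 = 2 · 3 · 11.
Divisors of 66: 1, 2, 3, 6, 11, 22, 33, 66.
Compute 18^d (mod 67) for the divisors d until we hit 1:
18^1 ≡ 18
18^2 ≡ 56
18^3 ≡ 3
18^6 ≡ 9
18^11 ≡ 38
18^22 ≡ 37
18^33 ≡ 66
18^66 ≡ 1
Therefore the multiplicative order of 18 modulo 67 is 66.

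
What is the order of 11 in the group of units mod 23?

22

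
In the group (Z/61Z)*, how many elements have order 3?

φ(61) = 61 − 1 = 60 = 2^2 · 3 · 5.
In a cyclic group of order 60, there are φ(d) elements of order d for each divisor d of 60, and zero for non-divisors.
3 | 60, and φ(3) = 3 − 1 = 2.

2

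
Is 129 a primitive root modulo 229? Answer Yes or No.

No

φ(229) = 229 − 1 = 228 = 2^2 · 3 · 19.
It suffices to check that the order of 129 is not a proper divisor of 228: compute 129^(228/q) for q ∈ {2, 3, 19}.
129^114 ≡ 1 (mod 229)  [q = 2: ≡ 1 ✗]
129^76 ≡ 134 (mod 229)  [q = 3: ≢ 1 ✓]
129^12 ≡ 60 (mod 229)  [q = 19: ≢ 1 ✓]
129^114 ≡ 1 shows ord(129) | 114, strictly less than φ(229); not a primitive root.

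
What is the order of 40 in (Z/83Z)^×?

41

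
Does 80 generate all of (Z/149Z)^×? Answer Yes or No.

φ(149) = 149 − 1 = 148 = 2^2 · 37.
Test 80^(148/q) mod 149 for each prime factor q of 148:
80^74 ≡ 1 (mod 149)  [q = 2: ≡ 1 ✗]
80^4 ≡ 49 (mod 149)  [q = 37: ≢ 1 ✓]
Since 80^74 ≡ 1, the order of 80 divides 74 < 148, so 80 is not a primitive root.

No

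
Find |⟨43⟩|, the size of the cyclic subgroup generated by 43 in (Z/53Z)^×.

26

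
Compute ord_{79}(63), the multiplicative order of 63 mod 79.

Since 63 ∈ (Z/79Z)^×, its order divides φ(79) = 79 − 1 = 78 = 2 · 3 · 13.
Divisors of 78: 1, 2, 3, 6, 13, 26, 39, 78.
Compute 63^d (mod 79) for the divisors d until we hit 1:
63^1 ≡ 63 (mod 79)
63^2 ≡ 19 (mod 79)
63^3 ≡ 12 (mod 79)
63^6 ≡ 65 (mod 79)
63^13 ≡ 24 (mod 79)
63^26 ≡ 23 (mod 79)
63^39 ≡ 78 (mod 79)
63^78 ≡ 1 (mod 79) ✓
Therefore the multiplicative order of 63 modulo 79 is 78.

78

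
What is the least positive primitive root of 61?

2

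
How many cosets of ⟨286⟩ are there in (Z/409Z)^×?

8

By Lagrange's theorem, ord_409(286) divides φ(409) = 409 − 1 = 408 = 2^3 · 3 · 17.
Divisors of 408: 1, 2, 3, 4, 6, 8, 12, 17, 24, 34, 51, 68, 102, 136, 204, 408.
Check 286^d mod 409 for each divisor in increasing order:
286^1 ≡ 286 (mod 409)
286^2 ≡ 405 (mod 409)
286^3 ≡ 83 (mod 409)
286^4 ≡ 16 (mod 409)
286^6 ≡ 345 (mod 409)
286^8 ≡ 256 (mod 409)
286^12 ≡ 6 (mod 409)
286^17 ≡ 53 (mod 409)
286^24 ≡ 36 (mod 409)
286^34 ≡ 355 (mod 409)
286^51 ≡ 1 (mod 409) ✓
Thus |⟨286⟩| = ord(286) = 51.
[(Z/409Z)^× : ⟨286⟩] = 408/51 = 8.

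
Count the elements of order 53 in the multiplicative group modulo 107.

52

φ(107) = 107 − 1 = 106 = 2 · 53.
(Z/107Z)^× is cyclic (|G| = 106); a cyclic group of order m has exactly φ(d) elements of each order d | m, and none otherwise.
53 | 106, and φ(53) = 53 − 1 = 52.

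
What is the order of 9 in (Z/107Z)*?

53

The order of 9 must divide φ(107) = 107 − 1 = 106 = 2 · 53.
Divisors of 106: 1, 2, 53, 106.
Test each divisor d:
9^1 ≡ 9 (mod 107)
9^2 ≡ 81 (mod 107)
9^53 ≡ 1 (mod 107) ✓
The smallest such exponent is 53, so the order of 9 is 53.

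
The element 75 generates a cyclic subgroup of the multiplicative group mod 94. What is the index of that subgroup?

2

ord(75) | φ(94) = φ(2)·φ(47) = 1·46 = 46 = 2 · 23.
Divisors of 46: 1, 2, 23, 46.
Test each divisor d:
75^1 ≡ 75 (mod 94)
75^2 ≡ 79 (mod 94)
75^23 ≡ 1 (mod 94) ✓
The order of 75 is 23, so the subgroup it generates has 23 elements.
The index is φ(94) / ord(75) = 46 / 23 = 2.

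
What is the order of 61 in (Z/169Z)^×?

39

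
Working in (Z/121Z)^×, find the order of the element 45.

11

The order of 45 must divide φ(121) = φ(11^2) = 11·(11−1) = 110 = 2 · 5 · 11.
Divisors of 110: 1, 2, 5, 10, 11, 22, 55, 110.
Test each divisor d:
45^1 ≡ 45
45^2 ≡ 89
45^5 ≡ 100
45^10 ≡ 78
45^11 ≡ 1
Therefore the multiplicative order of 45 modulo 121 is 11.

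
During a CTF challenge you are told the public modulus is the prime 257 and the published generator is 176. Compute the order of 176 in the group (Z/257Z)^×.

64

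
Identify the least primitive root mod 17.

3

φ(17) = 17 − 1 = 16 = 2^4.
Test candidates g = 2, 3, … against the prime factors q ∈ {2} of φ(17): g is a generator iff g^(16/q) ≢ 1 for every such q.
g = 2: 2^8 ≡ 1 — hits 1, so not a primitive root.
g = 3: 3^8 ≡ 16 — none is 1, so 3 is a primitive root.
Hence the least primitive root of 17 is 3.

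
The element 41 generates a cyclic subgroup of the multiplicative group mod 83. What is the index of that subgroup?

2

Since 41 ∈ (Z/83Z)^×, its order divides φ(83) = 83 − 1 = 82 = 2 · 41.
Divisors of 82: 1, 2, 41, 82.
Test each divisor d:
41^1 ≡ 41 (mod 83)
41^2 ≡ 21 (mod 83)
41^41 ≡ 1 (mod 83) ✓
Thus |⟨41⟩| = ord(41) = 41.
The index is φ(83) / ord(41) = 82 / 41 = 2.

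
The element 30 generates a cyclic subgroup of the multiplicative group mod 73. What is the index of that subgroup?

3

The order of 30 must divide φ(73) = 73 − 1 = 72 = 2^3 · 3^2.
Divisors of 72: 1, 2, 3, 4, 6, 8, 9, 12, 18, 24, 36, 72.
Compute 30^d (mod 73) for the divisors d until we hit 1:
30^1 ≡ 30 (mod 73)
30^2 ≡ 24 (mod 73)
30^3 ≡ 63 (mod 73)
30^4 ≡ 65 (mod 73)
30^6 ≡ 27 (mod 73)
30^8 ≡ 64 (mod 73)
30^9 ≡ 22 (mod 73)
30^12 ≡ 72 (mod 73)
30^18 ≡ 46 (mod 73)
30^24 ≡ 1 (mod 73) ✓
Thus |⟨30⟩| = ord(30) = 24.
Index = |(Z/73Z)^×| / |⟨30⟩| = 72 / 24 = 3.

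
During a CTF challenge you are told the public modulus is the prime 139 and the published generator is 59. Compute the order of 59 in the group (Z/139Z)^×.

The order of 59 must divide φ(139) = 139 − 1 = 138 = 2 · 3 · 23.
Divisors of 138: 1, 2, 3, 6, 23, 46, 69, 138.
Test each divisor d:
59^1 ≡ 59 (mod 139)
59^2 ≡ 6 (mod 139)
59^3 ≡ 76 (mod 139)
59^6 ≡ 77 (mod 139)
59^23 ≡ 138 (mod 139)
59^46 ≡ 1 (mod 139) ✓
The smallest such exponent is 46, so the order of 59 is 46.

46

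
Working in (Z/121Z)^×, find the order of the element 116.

By Lagrange's theorem, ord_121(116) divides φ(121) = φ(11^2) = 11·(11−1) = 110 = 2 · 5 · 11.
Divisors of 110: 1, 2, 5, 10, 11, 22, 55, 110.
Evaluate successive powers at the divisors of 110:
116^1 ≡ 116
116^2 ≡ 25
116^5 ≡ 21
116^10 ≡ 78
116^11 ≡ 94
116^22 ≡ 3
116^55 ≡ 120
116^110 ≡ 1
So ord_121(116) = 110.

110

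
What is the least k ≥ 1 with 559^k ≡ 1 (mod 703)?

ord(559) | φ(703) = φ(19·37) = (19−1)·(37−1) = 18·36 = 648 = 2^3 · 3^4.
Divisors of 648: 1, 2, 3, 4, 6, 8, 9, 12, 18, 24, 27, 36, 54, 72, 81, 108, 162, 216, 324, 648.
Test each divisor d:
559^1 ≡ 559
559^2 ≡ 349
559^3 ≡ 360
559^4 ≡ 182
559^6 ≡ 248
559^8 ≡ 83
559^9 ≡ 702
559^12 ≡ 343
559^18 ≡ 1
So ord_703(559) = 18.

18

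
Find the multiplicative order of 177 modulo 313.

Since 177 ∈ (Z/313Z)^×, its order divides φ(313) = 313 − 1 = 312 = 2^3 · 3 · 13.
Divisors of 312: 1, 2, 3, 4, 6, 8, 12, 13, 24, 26, 39, 52, 78, 104, 156, 312.
Check 177^d mod 313 for each divisor in increasing order:
177^1 ≡ 177
177^2 ≡ 29
177^3 ≡ 125
177^4 ≡ 215
177^6 ≡ 288
177^8 ≡ 214
177^12 ≡ 312
177^13 ≡ 136
177^24 ≡ 1
Therefore the multiplicative order of 177 modulo 313 is 24.

24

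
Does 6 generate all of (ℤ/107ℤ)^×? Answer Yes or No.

Yes

φ(107) = 107 − 1 = 106 = 2 · 53.
It suffices to check that the order of 6 is not a proper divisor of 106: compute 6^(106/q) for q ∈ {2, 53}.
6^53 ≡ 106 (mod 107)  [q = 2: ≢ 1 ✓]
6^2 ≡ 36 (mod 107)  [q = 53: ≢ 1 ✓]
None equal 1, so ord_107(6) = 106: 6 is a primitive root.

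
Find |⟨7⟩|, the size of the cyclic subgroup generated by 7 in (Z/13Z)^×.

12

The order of 7 must divide φ(13) = 13 − 1 = 12 = 2^2 · 3.
Divisors of 12: 1, 2, 3, 4, 6, 12.
Compute 7^d (mod 13) for the divisors d until we hit 1:
7^1 ≡ 7 (mod 13)
7^2 ≡ 10 (mod 13)
7^3 ≡ 5 (mod 13)
7^4 ≡ 9 (mod 13)
7^6 ≡ 12 (mod 13)
7^12 ≡ 1 (mod 13) ✓
Hence ord(7) = 12.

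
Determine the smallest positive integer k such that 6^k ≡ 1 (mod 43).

3

The order of 6 must divide φ(43) = 43 − 1 = 42 = 2 · 3 · 7.
Divisors of 42: 1, 2, 3, 6, 7, 14, 21, 42.
Check 6^d mod 43 for each divisor in increasing order:
6^1 ≡ 6 (mod 43)
6^2 ≡ 36 (mod 43)
6^3 ≡ 1 (mod 43) ✓
Hence ord(6) = 3.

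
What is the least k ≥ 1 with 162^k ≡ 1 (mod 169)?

156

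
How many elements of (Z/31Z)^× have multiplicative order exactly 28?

φ(31) = 31 − 1 = 30 = 2 · 3 · 5.
Since (Z/31Z)^× is cyclic of order 30, the number of elements of order d is φ(d) when d | 30 and 0 otherwise.
Since 28 ∤ 30, the count is 0.

0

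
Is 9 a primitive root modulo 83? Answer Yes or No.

No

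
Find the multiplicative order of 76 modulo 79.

By Lagrange's theorem, ord_79(76) divides φ(79) = 79 − 1 = 78 = 2 · 3 · 13.
Divisors of 78: 1, 2, 3, 6, 13, 26, 39, 78.
Evaluate successive powers at the divisors of 78:
76^1 ≡ 76 (mod 79)
76^2 ≡ 9 (mod 79)
76^3 ≡ 52 (mod 79)
76^6 ≡ 18 (mod 79)
76^13 ≡ 55 (mod 79)
76^26 ≡ 23 (mod 79)
76^39 ≡ 1 (mod 79) ✓
The smallest such exponent is 39, so the order of 76 is 39.

39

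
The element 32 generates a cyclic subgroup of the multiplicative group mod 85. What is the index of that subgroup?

8

Since 32 ∈ (Z/85Z)^×, its order divides φ(85) = φ(5·17) = (5−1)·(17−1) = 4·16 = 64 = 2^6.
Divisors of 64: 1, 2, 4, 8, 16, 32, 64.
Evaluate successive powers at the divisors of 64:
32^1 ≡ 32
32^2 ≡ 4
32^4 ≡ 16
32^8 ≡ 1
So ord_85(32) = 8, hence |⟨32⟩| = 8.
The index is φ(85) / ord(32) = 64 / 8 = 8.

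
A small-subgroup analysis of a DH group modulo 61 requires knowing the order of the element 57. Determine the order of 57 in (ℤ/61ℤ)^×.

Since 57 ∈ (Z/61Z)^×, its order divides φ(61) = 61 − 1 = 60 = 2^2 · 3 · 5.
Divisors of 60: 1, 2, 3, 4, 5, 6, 10, 12, 15, 20, 30, 60.
Check 57^d mod 61 for each divisor in increasing order:
57^1 ≡ 57 (mod 61)
57^2 ≡ 16 (mod 61)
57^3 ≡ 58 (mod 61)
57^4 ≡ 12 (mod 61)
57^5 ≡ 13 (mod 61)
57^6 ≡ 9 (mod 61)
57^10 ≡ 47 (mod 61)
57^12 ≡ 20 (mod 61)
57^15 ≡ 1 (mod 61) ✓
So ord_61(57) = 15.

15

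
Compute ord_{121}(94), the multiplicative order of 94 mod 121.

By Lagrange's theorem, ord_121(94) divides φ(121) = φ(11^2) = 11·(11−1) = 110 = 2 · 5 · 11.
Divisors of 110: 1, 2, 5, 10, 11, 22, 55, 110.
Compute 94^d (mod 121) for the divisors d until we hit 1:
94^1 ≡ 94 (mod 121)
94^2 ≡ 3 (mod 121)
94^5 ≡ 120 (mod 121)
94^10 ≡ 1 (mod 121) ✓
Hence ord(94) = 10.

10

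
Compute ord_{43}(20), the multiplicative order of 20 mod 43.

42

Since 20 ∈ (Z/43Z)^×, its order divides φ(43) = 43 − 1 = 42 = 2 · 3 · 7.
Divisors of 42: 1, 2, 3, 6, 7, 14, 21, 42.
Compute 20^d (mod 43) for the divisors d until we hit 1:
20^1 ≡ 20
20^2 ≡ 13
20^3 ≡ 2
20^6 ≡ 4
20^7 ≡ 37
20^14 ≡ 36
20^21 ≡ 42
20^42 ≡ 1
Hence ord(20) = 42.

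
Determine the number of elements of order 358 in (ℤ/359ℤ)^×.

178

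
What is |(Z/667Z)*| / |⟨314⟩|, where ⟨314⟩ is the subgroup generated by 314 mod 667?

4

The order of 314 must divide φ(667) = φ(23·29) = (23−1)·(29−1) = 22·28 = 616 = 2^3 · 7 · 11.
Divisors of 616: 1, 2, 4, 7, 8, 11, 14, 22, 28, 44, 56, 77, 88, 154, 308, 616.
Check 314^d mod 667 for each divisor in increasing order:
314^1 ≡ 314 (mod 667)
314^2 ≡ 547 (mod 667)
314^4 ≡ 393 (mod 667)
314^7 ≡ 494 (mod 667)
314^8 ≡ 372 (mod 667)
314^11 ≡ 45 (mod 667)
314^14 ≡ 581 (mod 667)
314^22 ≡ 24 (mod 667)
314^28 ≡ 59 (mod 667)
314^44 ≡ 576 (mod 667)
314^56 ≡ 146 (mod 667)
314^77 ≡ 436 (mod 667)
314^88 ≡ 277 (mod 667)
314^154 ≡ 1 (mod 667) ✓
Thus |⟨314⟩| = ord(314) = 154.
Index = |(Z/667Z)^×| / |⟨314⟩| = 616 / 154 = 4.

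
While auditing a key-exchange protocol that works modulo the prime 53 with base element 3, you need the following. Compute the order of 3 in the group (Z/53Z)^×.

ord(3) | φ(53) = 53 − 1 = 52 = 2^2 · 13.
Divisors of 52: 1, 2, 4, 13, 26, 52.
Compute 3^d (mod 53) for the divisors d until we hit 1:
3^1 ≡ 3 (mod 53)
3^2 ≡ 9 (mod 53)
3^4 ≡ 28 (mod 53)
3^13 ≡ 30 (mod 53)
3^26 ≡ 52 (mod 53)
3^52 ≡ 1 (mod 53) ✓
The smallest such exponent is 52, so the order of 3 is 52.

52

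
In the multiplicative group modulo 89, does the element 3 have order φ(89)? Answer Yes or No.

Yes

φ(89) = 89 − 1 = 88 = 2^3 · 11.
Test 3^(88/q) mod 89 for each prime factor q of 88:
3^44 ≡ 88 (mod 89)  [q = 2: ≢ 1 ✓]
3^8 ≡ 64 (mod 89)  [q = 11: ≢ 1 ✓]
None equal 1, so ord_89(3) = 88: 3 is a primitive root.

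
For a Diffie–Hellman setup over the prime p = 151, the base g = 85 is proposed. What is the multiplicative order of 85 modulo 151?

15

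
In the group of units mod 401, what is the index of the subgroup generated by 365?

2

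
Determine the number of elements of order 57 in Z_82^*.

0

φ(82) = φ(2)·φ(41) = 1·40 = 40 = 2^3 · 5.
(Z/82Z)^× is cyclic (|G| = 40); a cyclic group of order m has exactly φ(d) elements of each order d | m, and none otherwise.
57 does not divide 40, so no element of (Z/82Z)^× has order 57.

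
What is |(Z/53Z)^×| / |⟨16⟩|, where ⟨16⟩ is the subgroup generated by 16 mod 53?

4

Since 16 ∈ (Z/53Z)^×, its order divides φ(53) = 53 − 1 = 52 = 2^2 · 13.
Divisors of 52: 1, 2, 4, 13, 26, 52.
Check 16^d mod 53 for each divisor in increasing order:
16^1 ≡ 16 (mod 53)
16^2 ≡ 44 (mod 53)
16^4 ≡ 28 (mod 53)
16^13 ≡ 1 (mod 53) ✓
So ord_53(16) = 13, hence |⟨16⟩| = 13.
Index = |(Z/53Z)^×| / |⟨16⟩| = 52 / 13 = 4.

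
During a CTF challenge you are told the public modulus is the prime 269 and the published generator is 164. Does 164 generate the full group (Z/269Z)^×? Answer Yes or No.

φ(269) = 269 − 1 = 268 = 2^2 · 67.
Test 164^(268/q) mod 269 for each prime factor q of 268:
164^134 ≡ 1 (mod 269)  [q = 2: ≡ 1 ✗]
164^4 ≡ 16 (mod 269)  [q = 67: ≢ 1 ✓]
Since 164^134 ≡ 1, the order of 164 divides 134 < 268, so 164 is not a primitive root.

No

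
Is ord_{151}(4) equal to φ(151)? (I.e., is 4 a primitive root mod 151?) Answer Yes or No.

φ(151) = 151 − 1 = 150 = 2 · 3 · 5^2.
An element g generates (Z/151Z)^× iff g^(150/q) ≢ 1 (mod 151) for each prime q ∈ {2, 3, 5}.
4^75 ≡ 1 (mod 151)  [q = 2: ≡ 1 ✗]
4^50 ≡ 118 (mod 151)  [q = 3: ≢ 1 ✓]
4^30 ≡ 1 (mod 151)  [q = 5: ≡ 1 ✗]
The check at q = 2 fails, so 4 generates a proper subgroup.

No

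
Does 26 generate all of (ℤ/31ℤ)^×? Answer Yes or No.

φ(31) = 31 − 1 = 30 = 2 · 3 · 5.
An element g generates (Z/31Z)^× iff g^(30/q) ≢ 1 (mod 31) for each prime q ∈ {2, 3, 5}.
26^15 ≡ 30 (mod 31)  [q = 2: ≢ 1 ✓]
26^10 ≡ 5 (mod 31)  [q = 3: ≢ 1 ✓]
26^6 ≡ 1 (mod 31)  [q = 5: ≡ 1 ✗]
26^6 ≡ 1 shows ord(26) | 6, strictly less than φ(31); not a primitive root.

No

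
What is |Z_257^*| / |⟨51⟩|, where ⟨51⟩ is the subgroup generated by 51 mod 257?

The order of 51 must divide φ(257) = 257 − 1 = 256 = 2^8.
Divisors of 256: 1, 2, 4, 8, 16, 32, 64, 128, 256.
Check 51^d mod 257 for each divisor in increasing order:
51^1 ≡ 51 (mod 257)
51^2 ≡ 31 (mod 257)
51^4 ≡ 190 (mod 257)
51^8 ≡ 120 (mod 257)
51^16 ≡ 8 (mod 257)
51^32 ≡ 64 (mod 257)
51^64 ≡ 241 (mod 257)
51^128 ≡ 256 (mod 257)
51^256 ≡ 1 (mod 257) ✓
Thus |⟨51⟩| = ord(51) = 256.
Index = |(Z/257Z)^×| / |⟨51⟩| = 256 / 256 = 1.

1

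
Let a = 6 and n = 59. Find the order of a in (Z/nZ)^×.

58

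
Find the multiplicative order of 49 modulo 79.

Since 49 ∈ (Z/79Z)^×, its order divides φ(79) = 79 − 1 = 78 = 2 · 3 · 13.
Divisors of 78: 1, 2, 3, 6, 13, 26, 39, 78.
Evaluate successive powers at the divisors of 78:
49^1 ≡ 49
49^2 ≡ 31
49^3 ≡ 18
49^6 ≡ 8
49^13 ≡ 55
49^26 ≡ 23
49^39 ≡ 1
The smallest such exponent is 39, so the order of 49 is 39.

39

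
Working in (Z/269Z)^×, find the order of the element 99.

The order of 99 must divide φ(269) = 269 − 1 = 268 = 2^2 · 67.
Divisors of 268: 1, 2, 4, 67, 134, 268.
Test each divisor d:
99^1 ≡ 99 (mod 269)
99^2 ≡ 117 (mod 269)
99^4 ≡ 239 (mod 269)
99^67 ≡ 1 (mod 269) ✓
The smallest such exponent is 67, so the order of 99 is 67.

67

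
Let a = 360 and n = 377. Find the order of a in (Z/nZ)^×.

ord(360) | φ(377) = φ(13·29) = (13−1)·(29−1) = 12·28 = 336 = 2^4 · 3 · 7.
Divisors of 336: 1, 2, 3, 4, 6, 7, 8, 12, 14, 16, 21, 24, 28, 42, 48, 56, 84, 112, 168, 336.
Evaluate successive powers at the divisors of 336:
360^1 ≡ 360 (mod 377)
360^2 ≡ 289 (mod 377)
360^3 ≡ 365 (mod 377)
360^4 ≡ 204 (mod 377)
360^6 ≡ 144 (mod 377)
360^7 ≡ 191 (mod 377)
360^8 ≡ 146 (mod 377)
360^12 ≡ 1 (mod 377) ✓
Therefore the multiplicative order of 360 modulo 377 is 12.

12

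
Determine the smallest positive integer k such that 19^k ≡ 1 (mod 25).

The order of 19 must divide φ(25) = φ(5^2) = 5·(5−1) = 20 = 2^2 · 5.
Divisors of 20: 1, 2, 4, 5, 10, 20.
Test each divisor d:
19^1 ≡ 19 (mod 25)
19^2 ≡ 11 (mod 25)
19^4 ≡ 21 (mod 25)
19^5 ≡ 24 (mod 25)
19^10 ≡ 1 (mod 25) ✓
Therefore the multiplicative order of 19 modulo 25 is 10.

10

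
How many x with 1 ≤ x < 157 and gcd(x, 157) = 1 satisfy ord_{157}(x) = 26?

φ(157) = 157 − 1 = 156 = 2^2 · 3 · 13.
(Z/157Z)^× is cyclic (|G| = 156); a cyclic group of order m has exactly φ(d) elements of each order d | m, and none otherwise.
26 = 2 · 13 divides 156, and φ(26) = 12.

12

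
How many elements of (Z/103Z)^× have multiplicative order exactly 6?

2

φ(103) = 103 − 1 = 102 = 2 · 3 · 17.
Since (Z/103Z)^× is cyclic of order 102, the number of elements of order d is φ(d) when d | 102 and 0 otherwise.
6 = 2 · 3 divides 102, and φ(6) = 2.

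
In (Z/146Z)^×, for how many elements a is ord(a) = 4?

φ(146) = φ(2)·φ(73) = 1·72 = 72 = 2^3 · 3^2.
In a cyclic group of order 72, there are φ(d) elements of order d for each divisor d of 72, and zero for non-divisors.
4 = 2^2 divides 72, and φ(4) = 2.

2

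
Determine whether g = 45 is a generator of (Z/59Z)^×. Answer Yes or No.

No

φ(59) = 59 − 1 = 58 = 2 · 29.
Test 45^(58/q) mod 59 for each prime factor q of 58:
45^29 ≡ 1 (mod 59)  [q = 2: ≡ 1 ✗]
45^2 ≡ 19 (mod 59)  [q = 29: ≢ 1 ✓]
The check at q = 2 fails, so 45 generates a proper subgroup.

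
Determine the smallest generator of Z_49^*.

φ(49) = φ(7^2) = 7·(7−1) = 42 = 2 · 3 · 7.
Test candidates g = 2, 3, … against the prime factors q ∈ {2, 3, 7} of φ(49): g is a generator iff g^(42/q) ≢ 1 for every such q.
g = 2: 2^21 ≡ 1 — hits 1, so not a primitive root.
g = 3: 3^21 ≡ 48; 3^14 ≡ 30; 3^6 ≡ 43 — none is 1, so 3 is a primitive root.
The smallest primitive root modulo 49 is 3.

3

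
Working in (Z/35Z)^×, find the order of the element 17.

12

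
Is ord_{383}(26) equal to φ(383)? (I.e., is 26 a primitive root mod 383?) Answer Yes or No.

Yes

φ(383) = 383 − 1 = 382 = 2 · 191.
An element g generates (Z/383Z)^× iff g^(382/q) ≢ 1 (mod 383) for each prime q ∈ {2, 191}.
26^191 ≡ 382 (mod 383)  [q = 2: ≢ 1 ✓]
26^2 ≡ 293 (mod 383)  [q = 191: ≢ 1 ✓]
All checks pass, so 26 has order 382 and is a primitive root modulo 383.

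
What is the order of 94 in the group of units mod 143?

By Lagrange's theorem, ord_143(94) divides φ(143) = φ(11·13) = (11−1)·(13−1) = 10·12 = 120 = 2^3 · 3 · 5.
Divisors of 120: 1, 2, 3, 4, 5, 6, 8, 10, 12, 15, 20, 24, 30, 40, 60, 120.
Check 94^d mod 143 for each divisor in increasing order:
94^1 ≡ 94 (mod 143)
94^2 ≡ 113 (mod 143)
94^3 ≡ 40 (mod 143)
94^4 ≡ 42 (mod 143)
94^5 ≡ 87 (mod 143)
94^6 ≡ 27 (mod 143)
94^8 ≡ 48 (mod 143)
94^10 ≡ 133 (mod 143)
94^12 ≡ 14 (mod 143)
94^15 ≡ 131 (mod 143)
94^20 ≡ 100 (mod 143)
94^24 ≡ 53 (mod 143)
94^30 ≡ 1 (mod 143) ✓
Hence ord(94) = 30.

30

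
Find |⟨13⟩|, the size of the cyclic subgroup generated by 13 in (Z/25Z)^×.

The order of 13 must divide φ(25) = φ(5^2) = 5·(5−1) = 20 = 2^2 · 5.
Divisors of 20: 1, 2, 4, 5, 10, 20.
Check 13^d mod 25 for each divisor in increasing order:
13^1 ≡ 13 (mod 25)
13^2 ≡ 19 (mod 25)
13^4 ≡ 11 (mod 25)
13^5 ≡ 18 (mod 25)
13^10 ≡ 24 (mod 25)
13^20 ≡ 1 (mod 25) ✓
Therefore the multiplicative order of 13 modulo 25 is 20.

20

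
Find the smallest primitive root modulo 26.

7

φ(26) = φ(2)·φ(13) = 1·12 = 12 = 2^2 · 3.
Test candidates g = 2, 3, … against the prime factors q ∈ {2, 3} of φ(26): g is a generator iff g^(12/q) ≢ 1 for every such q.
g = 2: gcd(2, 26) = 2 > 1, not a unit — skip.
g = 3: 3^6 ≡ 1 — hits 1, so not a primitive root.
g = 4: gcd(4, 26) = 2 > 1, not a unit — skip.
g = 5: 5^6 ≡ 25; 5^4 ≡ 1 — hits 1, so not a primitive root.
g = 6: gcd(6, 26) = 2 > 1, not a unit — skip.
g = 7: 7^6 ≡ 25; 7^4 ≡ 9 — none is 1, so 7 is a primitive root.
Hence the least primitive root of 26 is 7.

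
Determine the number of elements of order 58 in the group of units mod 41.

0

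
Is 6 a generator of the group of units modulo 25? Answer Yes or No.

φ(25) = φ(5^2) = 5·(5−1) = 20 = 2^2 · 5.
It suffices to check that the order of 6 is not a proper divisor of 20: compute 6^(20/q) for q ∈ {2, 5}.
6^10 ≡ 1 (mod 25)  [q = 2: ≡ 1 ✗]
6^4 ≡ 21 (mod 25)  [q = 5: ≢ 1 ✓]
6^10 ≡ 1 shows ord(6) | 10, strictly less than φ(25); not a primitive root.

No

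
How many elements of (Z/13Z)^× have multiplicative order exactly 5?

0

φ(13) = 13 − 1 = 12 = 2^2 · 3.
(Z/13Z)^× is cyclic (|G| = 12); a cyclic group of order m has exactly φ(d) elements of each order d | m, and none otherwise.
Since 5 ∤ 12, the count is 0.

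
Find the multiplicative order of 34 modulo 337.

336

The order of 34 must divide φ(337) = 337 − 1 = 336 = 2^4 · 3 · 7.
Divisors of 336: 1, 2, 3, 4, 6, 7, 8, 12, 14, 16, 21, 24, 28, 42, 48, 56, 84, 112, 168, 336.
Check 34^d mod 337 for each divisor in increasing order:
34^1 ≡ 34 (mod 337)
34^2 ≡ 145 (mod 337)
34^3 ≡ 212 (mod 337)
34^4 ≡ 131 (mod 337)
34^6 ≡ 123 (mod 337)
34^7 ≡ 138 (mod 337)
34^8 ≡ 311 (mod 337)
34^12 ≡ 301 (mod 337)
34^14 ≡ 172 (mod 337)
34^16 ≡ 2 (mod 337)
34^21 ≡ 146 (mod 337)
34^24 ≡ 285 (mod 337)
34^28 ≡ 265 (mod 337)
34^42 ≡ 85 (mod 337)
34^48 ≡ 8 (mod 337)
34^56 ≡ 129 (mod 337)
34^84 ≡ 148 (mod 337)
34^112 ≡ 128 (mod 337)
34^168 ≡ 336 (mod 337)
34^336 ≡ 1 (mod 337) ✓
Therefore the multiplicative order of 34 modulo 337 is 336.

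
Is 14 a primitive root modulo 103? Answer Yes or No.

No

φ(103) = 103 − 1 = 102 = 2 · 3 · 17.
An element g generates (Z/103Z)^× iff g^(102/q) ≢ 1 (mod 103) for each prime q ∈ {2, 3, 17}.
14^51 ≡ 1 (mod 103)  [q = 2: ≡ 1 ✗]
14^34 ≡ 1 (mod 103)  [q = 3: ≡ 1 ✗]
14^6 ≡ 30 (mod 103)  [q = 17: ≢ 1 ✓]
The check at q = 2 fails, so 14 generates a proper subgroup.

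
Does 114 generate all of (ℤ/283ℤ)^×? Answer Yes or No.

Yes

φ(283) = 283 − 1 = 282 = 2 · 3 · 47.
114 is a primitive root mod 283 iff 114^(φ(283)/q) ≢ 1 for every prime q | φ(283), i.e. q ∈ {2, 3, 47}.
114^141 ≡ 282 (mod 283)  [q = 2: ≢ 1 ✓]
114^94 ≡ 238 (mod 283)  [q = 3: ≢ 1 ✓]
114^6 ≡ 106 (mod 283)  [q = 47: ≢ 1 ✓]
All checks pass, so 114 has order 282 and is a primitive root modulo 283.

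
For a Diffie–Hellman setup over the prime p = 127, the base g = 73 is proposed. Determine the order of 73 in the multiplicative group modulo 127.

21

ord(73) | φ(127) = 127 − 1 = 126 = 2 · 3^2 · 7.
Divisors of 126: 1, 2, 3, 6, 7, 9, 14, 18, 21, 42, 63, 126.
Test each divisor d:
73^1 ≡ 73
73^2 ≡ 122
73^3 ≡ 16
73^6 ≡ 2
73^7 ≡ 19
73^9 ≡ 32
73^14 ≡ 107
73^18 ≡ 8
73^21 ≡ 1
Therefore the multiplicative order of 73 modulo 127 is 21.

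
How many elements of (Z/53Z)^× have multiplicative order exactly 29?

0

φ(53) = 53 − 1 = 52 = 2^2 · 13.
In a cyclic group of order 52, there are φ(d) elements of order d for each divisor d of 52, and zero for non-divisors.
Since 29 ∤ 52, the count is 0.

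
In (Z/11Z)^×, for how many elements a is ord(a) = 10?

4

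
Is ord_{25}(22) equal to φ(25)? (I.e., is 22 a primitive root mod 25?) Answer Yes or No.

Yes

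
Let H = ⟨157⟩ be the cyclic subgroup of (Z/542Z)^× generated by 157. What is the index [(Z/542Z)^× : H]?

5

Since 157 ∈ (Z/542Z)^×, its order divides φ(542) = φ(2)·φ(271) = 1·270 = 270 = 2 · 3^3 · 5.
Divisors of 270: 1, 2, 3, 5, 6, 9, 10, 15, 18, 27, 30, 45, 54, 90, 135, 270.
Evaluate successive powers at the divisors of 270:
157^1 ≡ 157 (mod 542)
157^2 ≡ 259 (mod 542)
157^3 ≡ 13 (mod 542)
157^5 ≡ 115 (mod 542)
157^6 ≡ 169 (mod 542)
157^9 ≡ 29 (mod 542)
157^10 ≡ 217 (mod 542)
157^15 ≡ 23 (mod 542)
157^18 ≡ 299 (mod 542)
157^27 ≡ 541 (mod 542)
157^30 ≡ 529 (mod 542)
157^45 ≡ 243 (mod 542)
157^54 ≡ 1 (mod 542) ✓
The order of 157 is 54, so the subgroup it generates has 54 elements.
[(Z/542Z)^× : ⟨157⟩] = 270/54 = 5.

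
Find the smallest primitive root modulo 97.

φ(97) = 97 − 1 = 96 = 2^5 · 3.
Test candidates g = 2, 3, … against the prime factors q ∈ {2, 3} of φ(97): g is a generator iff g^(96/q) ≢ 1 for every such q.
g = 2: 2^48 ≡ 1 — hits 1, so not a primitive root.
g = 3: 3^48 ≡ 1 — hits 1, so not a primitive root.
g = 4: 4^48 ≡ 1 — hits 1, so not a primitive root.
g = 5: 5^48 ≡ 96; 5^32 ≡ 35 — none is 1, so 5 is a primitive root.
So 5 is the smallest generator of (Z/97Z)^×.

5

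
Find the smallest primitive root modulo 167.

5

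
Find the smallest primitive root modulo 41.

6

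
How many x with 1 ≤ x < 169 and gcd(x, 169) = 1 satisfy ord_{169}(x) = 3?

φ(169) = φ(13^2) = 13·(13−1) = 156 = 2^2 · 3 · 13.
In a cyclic group of order 156, there are φ(d) elements of order d for each divisor d of 156, and zero for non-divisors.
3 | 156, and φ(3) = 3 − 1 = 2.

2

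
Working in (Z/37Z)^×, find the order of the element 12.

The order of 12 must divide φ(37) = 37 − 1 = 36 = 2^2 · 3^2.
Divisors of 36: 1, 2, 3, 4, 6, 9, 12, 18, 36.
Evaluate successive powers at the divisors of 36:
12^1 ≡ 12 (mod 37)
12^2 ≡ 33 (mod 37)
12^3 ≡ 26 (mod 37)
12^4 ≡ 16 (mod 37)
12^6 ≡ 10 (mod 37)
12^9 ≡ 1 (mod 37) ✓
So ord_37(12) = 9.

9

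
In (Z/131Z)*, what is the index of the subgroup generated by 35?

Since 35 ∈ (Z/131Z)^×, its order divides φ(131) = 131 − 1 = 130 = 2 · 5 · 13.
Divisors of 130: 1, 2, 5, 10, 13, 26, 65, 130.
Test each divisor d:
35^1 ≡ 35
35^2 ≡ 46
35^5 ≡ 45
35^10 ≡ 60
35^13 ≡ 53
35^26 ≡ 58
35^65 ≡ 1
So ord_131(35) = 65, hence |⟨35⟩| = 65.
The index is φ(131) / ord(35) = 130 / 65 = 2.

2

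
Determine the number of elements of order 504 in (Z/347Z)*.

0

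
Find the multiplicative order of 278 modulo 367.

ord(278) | φ(367) = 367 − 1 = 366 = 2 · 3 · 61.
Divisors of 366: 1, 2, 3, 6, 61, 122, 183, 366.
Compute 278^d (mod 367) for the divisors d until we hit 1:
278^1 ≡ 278 (mod 367)
278^2 ≡ 214 (mod 367)
278^3 ≡ 38 (mod 367)
278^6 ≡ 343 (mod 367)
278^61 ≡ 84 (mod 367)
278^122 ≡ 83 (mod 367)
278^183 ≡ 366 (mod 367)
278^366 ≡ 1 (mod 367) ✓
Therefore the multiplicative order of 278 modulo 367 is 366.

366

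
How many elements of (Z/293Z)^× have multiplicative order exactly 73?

72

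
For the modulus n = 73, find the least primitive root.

5

φ(73) = 73 − 1 = 72 = 2^3 · 3^2.
g is a primitive root iff g^(72/q) ≢ 1 (mod 73) for each prime q ∈ {2, 3}.
g = 2: 2^36 ≡ 1 — hits 1, so not a primitive root.
g = 3: 3^36 ≡ 1 — hits 1, so not a primitive root.
g = 4: 4^36 ≡ 1 — hits 1, so not a primitive root.
g = 5: 5^36 ≡ 72; 5^24 ≡ 8 — none is 1, so 5 is a primitive root.
So 5 is the smallest generator of (Z/73Z)^×.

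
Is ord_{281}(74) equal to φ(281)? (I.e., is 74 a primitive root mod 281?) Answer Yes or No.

φ(281) = 281 − 1 = 280 = 2^3 · 5 · 7.
An element g generates (Z/281Z)^× iff g^(280/q) ≢ 1 (mod 281) for each prime q ∈ {2, 5, 7}.
74^140 ≡ 280 (mod 281)  [q = 2: ≢ 1 ✓]
74^56 ≡ 232 (mod 281)  [q = 5: ≢ 1 ✓]
74^40 ≡ 109 (mod 281)  [q = 7: ≢ 1 ✓]
Every test exponent gives a nontrivial residue, hence 74 generates the full group.

Yes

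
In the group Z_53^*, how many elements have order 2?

φ(53) = 53 − 1 = 52 = 2^2 · 13.
Since (Z/53Z)^× is cyclic of order 52, the number of elements of order d is φ(d) when d | 52 and 0 otherwise.
2 | 52, and φ(2) = 2 − 1 = 1.

1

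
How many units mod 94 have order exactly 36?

0

φ(94) = φ(2)·φ(47) = 1·46 = 46 = 2 · 23.
In a cyclic group of order 46, there are φ(d) elements of order d for each divisor d of 46, and zero for non-divisors.
36 does not divide 46, so no element of (Z/94Z)^× has order 36.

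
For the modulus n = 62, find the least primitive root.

3

φ(62) = φ(2)·φ(31) = 1·30 = 30 = 2 · 3 · 5.
g is a primitive root iff g^(30/q) ≢ 1 (mod 62) for each prime q ∈ {2, 3, 5}.
g = 2: gcd(2, 62) = 2 > 1, not a unit — skip.
g = 3: 3^15 ≡ 61; 3^10 ≡ 25; 3^6 ≡ 47 — none is 1, so 3 is a primitive root.
Hence the least primitive root of 62 is 3.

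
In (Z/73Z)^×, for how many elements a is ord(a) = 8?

4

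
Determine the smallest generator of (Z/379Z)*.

2

φ(379) = 379 − 1 = 378 = 2 · 3^3 · 7.
g is a primitive root iff g^(378/q) ≢ 1 (mod 379) for each prime q ∈ {2, 3, 7}.
g = 2: 2^189 ≡ 378; 2^126 ≡ 327; 2^54 ≡ 125 — none is 1, so 2 is a primitive root.
So 2 is the smallest generator of (Z/379Z)^×.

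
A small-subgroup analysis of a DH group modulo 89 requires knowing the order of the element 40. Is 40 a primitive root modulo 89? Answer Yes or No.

No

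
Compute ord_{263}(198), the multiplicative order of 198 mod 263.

The order of 198 must divide φ(263) = 263 − 1 = 262 = 2 · 131.
Divisors of 262: 1, 2, 131, 262.
Compute 198^d (mod 263) for the divisors d until we hit 1:
198^1 ≡ 198 (mod 263)
198^2 ≡ 17 (mod 263)
198^131 ≡ 1 (mod 263) ✓
Hence ord(198) = 131.

131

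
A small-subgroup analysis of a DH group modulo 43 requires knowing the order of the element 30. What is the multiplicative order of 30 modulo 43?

42

The order of 30 must divide φ(43) = 43 − 1 = 42 = 2 · 3 · 7.
Divisors of 42: 1, 2, 3, 6, 7, 14, 21, 42.
Compute 30^d (mod 43) for the divisors d until we hit 1:
30^1 ≡ 30 (mod 43)
30^2 ≡ 40 (mod 43)
30^3 ≡ 39 (mod 43)
30^6 ≡ 16 (mod 43)
30^7 ≡ 7 (mod 43)
30^14 ≡ 6 (mod 43)
30^21 ≡ 42 (mod 43)
30^42 ≡ 1 (mod 43) ✓
The smallest such exponent is 42, so the order of 30 is 42.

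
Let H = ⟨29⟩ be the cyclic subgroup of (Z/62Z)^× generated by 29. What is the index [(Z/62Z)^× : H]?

By Lagrange's theorem, ord_62(29) divides φ(62) = φ(2)·φ(31) = 1·30 = 30 = 2 · 3 · 5.
Divisors of 30: 1, 2, 3, 5, 6, 10, 15, 30.
Evaluate successive powers at the divisors of 30:
29^1 ≡ 29 (mod 62)
29^2 ≡ 35 (mod 62)
29^3 ≡ 23 (mod 62)
29^5 ≡ 61 (mod 62)
29^6 ≡ 33 (mod 62)
29^10 ≡ 1 (mod 62) ✓
Thus |⟨29⟩| = ord(29) = 10.
[(Z/62Z)^× : ⟨29⟩] = 30/10 = 3.

3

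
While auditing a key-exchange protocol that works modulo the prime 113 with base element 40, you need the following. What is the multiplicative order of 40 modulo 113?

ord(40) | φ(113) = 113 − 1 = 112 = 2^4 · 7.
Divisors of 112: 1, 2, 4, 7, 8, 14, 16, 28, 56, 112.
Evaluate successive powers at the divisors of 112:
40^1 ≡ 40 (mod 113)
40^2 ≡ 18 (mod 113)
40^4 ≡ 98 (mod 113)
40^7 ≡ 48 (mod 113)
40^8 ≡ 112 (mod 113)
40^14 ≡ 44 (mod 113)
40^16 ≡ 1 (mod 113) ✓
Therefore the multiplicative order of 40 modulo 113 is 16.

16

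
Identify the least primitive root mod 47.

5

φ(47) = 47 − 1 = 46 = 2 · 23.
g is a primitive root iff g^(46/q) ≢ 1 (mod 47) for each prime q ∈ {2, 23}.
g = 2: 2^23 ≡ 1 — hits 1, so not a primitive root.
g = 3: 3^23 ≡ 1 — hits 1, so not a primitive root.
g = 4: 4^23 ≡ 1 — hits 1, so not a primitive root.
g = 5: 5^23 ≡ 46; 5^2 ≡ 25 — none is 1, so 5 is a primitive root.
So 5 is the smallest generator of (Z/47Z)^×.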